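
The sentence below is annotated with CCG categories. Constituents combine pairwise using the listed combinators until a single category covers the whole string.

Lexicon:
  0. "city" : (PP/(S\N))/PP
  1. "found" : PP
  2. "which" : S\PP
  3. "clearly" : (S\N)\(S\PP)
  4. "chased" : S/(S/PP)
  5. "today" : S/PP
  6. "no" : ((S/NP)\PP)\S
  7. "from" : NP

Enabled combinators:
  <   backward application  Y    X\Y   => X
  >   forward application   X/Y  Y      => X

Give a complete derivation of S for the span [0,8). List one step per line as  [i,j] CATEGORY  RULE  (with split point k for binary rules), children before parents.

[0,8] S   >
  [0,7] S/NP   <
    [0,4] PP   >
      [0,2] PP/(S\N)   >
        [0,1] "city" : (PP/(S\N))/PP
        [1,2] "found" : PP
      [2,4] S\N   <
        [2,3] "which" : S\PP
        [3,4] "clearly" : (S\N)\(S\PP)
    [4,7] (S/NP)\PP   <
      [4,6] S   >
        [4,5] "chased" : S/(S/PP)
        [5,6] "today" : S/PP
      [6,7] "no" : ((S/NP)\PP)\S
  [7,8] "from" : NP

[0,1] (PP/(S\N))/PP  lex  "city"
[1,2] PP  lex  "found"
[0,2] PP/(S\N)  >  k=1
[2,3] S\PP  lex  "which"
[3,4] (S\N)\(S\PP)  lex  "clearly"
[2,4] S\N  <  k=3
[0,4] PP  >  k=2
[4,5] S/(S/PP)  lex  "chased"
[5,6] S/PP  lex  "today"
[4,6] S  >  k=5
[6,7] ((S/NP)\PP)\S  lex  "no"
[4,7] (S/NP)\PP  <  k=6
[0,7] S/NP  <  k=4
[7,8] NP  lex  "from"
[0,8] S  >  k=7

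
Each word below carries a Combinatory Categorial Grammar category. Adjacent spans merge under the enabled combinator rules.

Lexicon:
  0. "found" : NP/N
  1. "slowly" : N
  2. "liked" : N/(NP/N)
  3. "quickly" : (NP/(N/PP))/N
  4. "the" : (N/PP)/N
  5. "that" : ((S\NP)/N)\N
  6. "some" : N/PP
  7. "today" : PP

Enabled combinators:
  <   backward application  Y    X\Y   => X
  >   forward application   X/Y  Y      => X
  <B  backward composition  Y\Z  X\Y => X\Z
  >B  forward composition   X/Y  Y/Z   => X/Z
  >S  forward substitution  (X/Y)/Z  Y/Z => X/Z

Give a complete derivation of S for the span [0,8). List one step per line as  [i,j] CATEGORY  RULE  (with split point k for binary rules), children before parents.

[0,1] NP/N  lex  "found"
[1,2] N  lex  "slowly"
[0,2] NP  >  k=1
[2,3] N/(NP/N)  lex  "liked"
[3,4] (NP/(N/PP))/N  lex  "quickly"
[4,5] (N/PP)/N  lex  "the"
[3,5] NP/N  >S  k=4
[2,5] N  >  k=3
[5,6] ((S\NP)/N)\N  lex  "that"
[2,6] (S\NP)/N  <  k=5
[6,7] N/PP  lex  "some"
[7,8] PP  lex  "today"
[6,8] N  >  k=7
[2,8] S\NP  >  k=6
[0,8] S  <  k=2

[0,8] S   <
  [0,2] NP   >
    [0,1] "found" : NP/N
    [1,2] "slowly" : N
  [2,8] S\NP   >
    [2,6] (S\NP)/N   <
      [2,5] N   >
        [2,3] "liked" : N/(NP/N)
        [3,5] NP/N   >S
          [3,4] "quickly" : (NP/(N/PP))/N
          [4,5] "the" : (N/PP)/N
      [5,6] "that" : ((S\NP)/N)\N
    [6,8] N   >
      [6,7] "some" : N/PP
      [7,8] "today" : PP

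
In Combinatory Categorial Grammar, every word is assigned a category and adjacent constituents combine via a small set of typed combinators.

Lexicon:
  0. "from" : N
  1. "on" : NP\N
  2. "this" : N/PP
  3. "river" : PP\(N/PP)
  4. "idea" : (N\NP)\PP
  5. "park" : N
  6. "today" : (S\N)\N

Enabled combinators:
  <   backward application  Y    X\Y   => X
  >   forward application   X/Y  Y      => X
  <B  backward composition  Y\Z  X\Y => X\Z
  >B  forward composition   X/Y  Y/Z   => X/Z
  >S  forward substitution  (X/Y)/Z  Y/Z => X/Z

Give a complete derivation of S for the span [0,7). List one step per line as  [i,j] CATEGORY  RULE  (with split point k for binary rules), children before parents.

[0,7] S   <
  [0,1] "from" : N
  [1,7] S\N   <B
    [1,2] "on" : NP\N
    [2,7] S\NP   <B
      [2,5] N\NP   <
        [2,4] PP   <
          [2,3] "this" : N/PP
          [3,4] "river" : PP\(N/PP)
        [4,5] "idea" : (N\NP)\PP
      [5,7] S\N   <
        [5,6] "park" : N
        [6,7] "today" : (S\N)\N

[0,1] N  lex  "from"
[1,2] NP\N  lex  "on"
[2,3] N/PP  lex  "this"
[3,4] PP\(N/PP)  lex  "river"
[2,4] PP  <  k=3
[4,5] (N\NP)\PP  lex  "idea"
[2,5] N\NP  <  k=4
[5,6] N  lex  "park"
[6,7] (S\N)\N  lex  "today"
[5,7] S\N  <  k=6
[2,7] S\NP  <B  k=5
[1,7] S\N  <B  k=2
[0,7] S  <  k=1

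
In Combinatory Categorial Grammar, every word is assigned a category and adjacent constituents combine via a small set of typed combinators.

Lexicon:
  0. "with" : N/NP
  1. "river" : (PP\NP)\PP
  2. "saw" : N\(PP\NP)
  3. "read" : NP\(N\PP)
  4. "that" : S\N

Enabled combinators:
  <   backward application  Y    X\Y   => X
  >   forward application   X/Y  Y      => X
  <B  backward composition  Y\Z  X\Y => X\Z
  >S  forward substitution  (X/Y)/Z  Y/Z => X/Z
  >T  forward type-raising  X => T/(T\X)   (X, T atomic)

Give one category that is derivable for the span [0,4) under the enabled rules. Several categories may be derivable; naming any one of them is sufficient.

[0,5] S   <
  [0,4] N   >
    [0,1] "with" : N/NP
    [1,4] NP   <
      [1,3] N\PP   <B
        [1,2] "river" : (PP\NP)\PP
        [2,3] "saw" : N\(PP\NP)
      [3,4] "read" : NP\(N\PP)
  [4,5] "that" : S\N

N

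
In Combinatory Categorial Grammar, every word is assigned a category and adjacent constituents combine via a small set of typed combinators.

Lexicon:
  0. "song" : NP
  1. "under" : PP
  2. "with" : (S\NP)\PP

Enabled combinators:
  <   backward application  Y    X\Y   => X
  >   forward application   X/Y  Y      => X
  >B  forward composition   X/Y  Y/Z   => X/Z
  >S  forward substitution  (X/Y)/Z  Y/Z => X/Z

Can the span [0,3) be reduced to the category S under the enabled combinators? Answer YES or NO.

[0,3] S   <
  [0,1] "song" : NP
  [1,3] S\NP   <
    [1,2] "under" : PP
    [2,3] "with" : (S\NP)\PP

YES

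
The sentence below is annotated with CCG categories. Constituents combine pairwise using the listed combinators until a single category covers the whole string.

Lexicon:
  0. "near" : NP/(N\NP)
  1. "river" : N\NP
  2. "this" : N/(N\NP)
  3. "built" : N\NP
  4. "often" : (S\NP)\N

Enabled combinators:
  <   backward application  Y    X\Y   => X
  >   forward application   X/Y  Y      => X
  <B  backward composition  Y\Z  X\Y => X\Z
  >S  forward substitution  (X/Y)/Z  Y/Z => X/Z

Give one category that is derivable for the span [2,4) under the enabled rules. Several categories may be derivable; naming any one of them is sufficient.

N

[0,5] S   <
  [0,2] NP   >
    [0,1] "near" : NP/(N\NP)
    [1,2] "river" : N\NP
  [2,5] S\NP   <
    [2,4] N   >
      [2,3] "this" : N/(N\NP)
      [3,4] "built" : N\NP
    [4,5] "often" : (S\NP)\N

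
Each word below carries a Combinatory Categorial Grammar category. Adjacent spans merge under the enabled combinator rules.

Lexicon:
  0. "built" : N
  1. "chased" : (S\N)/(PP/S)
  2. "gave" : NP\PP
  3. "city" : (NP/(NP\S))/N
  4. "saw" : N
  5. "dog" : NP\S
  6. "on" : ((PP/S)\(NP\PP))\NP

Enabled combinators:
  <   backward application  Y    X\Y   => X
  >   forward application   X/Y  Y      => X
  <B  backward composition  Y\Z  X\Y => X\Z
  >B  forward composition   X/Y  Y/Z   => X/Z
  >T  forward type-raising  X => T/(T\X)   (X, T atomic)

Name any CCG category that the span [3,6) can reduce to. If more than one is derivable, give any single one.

[0,7] S   <
  [0,1] "built" : N
  [1,7] S\N   >
    [1,2] "chased" : (S\N)/(PP/S)
    [2,7] PP/S   <
      [2,3] "gave" : NP\PP
      [3,7] (PP/S)\(NP\PP)   <
        [3,6] NP   >
          [3,5] NP/(NP\S)   >
            [3,4] "city" : (NP/(NP\S))/N
            [4,5] "saw" : N
          [5,6] "dog" : NP\S
        [6,7] "on" : ((PP/S)\(NP\PP))\NP

NP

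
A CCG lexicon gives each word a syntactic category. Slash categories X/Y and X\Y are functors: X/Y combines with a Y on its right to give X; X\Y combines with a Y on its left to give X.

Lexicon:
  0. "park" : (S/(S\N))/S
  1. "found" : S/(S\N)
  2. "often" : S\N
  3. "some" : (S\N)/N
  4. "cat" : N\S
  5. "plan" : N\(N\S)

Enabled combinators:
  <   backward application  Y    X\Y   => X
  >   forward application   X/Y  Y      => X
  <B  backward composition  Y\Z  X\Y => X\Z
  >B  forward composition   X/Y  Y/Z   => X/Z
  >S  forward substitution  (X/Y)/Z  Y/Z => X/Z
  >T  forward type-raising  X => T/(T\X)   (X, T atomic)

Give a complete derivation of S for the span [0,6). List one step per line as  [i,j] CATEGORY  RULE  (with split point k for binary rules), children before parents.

[0,1] (S/(S\N))/S  lex  "park"
[1,2] S/(S\N)  lex  "found"
[2,3] S\N  lex  "often"
[1,3] S  >  k=2
[0,3] S/(S\N)  >  k=1
[3,4] (S\N)/N  lex  "some"
[4,5] N\S  lex  "cat"
[5,6] N\(N\S)  lex  "plan"
[4,6] N  <  k=5
[3,6] S\N  >  k=4
[0,6] S  >  k=3

[0,6] S   >
  [0,3] S/(S\N)   >
    [0,1] "park" : (S/(S\N))/S
    [1,3] S   >
      [1,2] "found" : S/(S\N)
      [2,3] "often" : S\N
  [3,6] S\N   >
    [3,4] "some" : (S\N)/N
    [4,6] N   <
      [4,5] "cat" : N\S
      [5,6] "plan" : N\(N\S)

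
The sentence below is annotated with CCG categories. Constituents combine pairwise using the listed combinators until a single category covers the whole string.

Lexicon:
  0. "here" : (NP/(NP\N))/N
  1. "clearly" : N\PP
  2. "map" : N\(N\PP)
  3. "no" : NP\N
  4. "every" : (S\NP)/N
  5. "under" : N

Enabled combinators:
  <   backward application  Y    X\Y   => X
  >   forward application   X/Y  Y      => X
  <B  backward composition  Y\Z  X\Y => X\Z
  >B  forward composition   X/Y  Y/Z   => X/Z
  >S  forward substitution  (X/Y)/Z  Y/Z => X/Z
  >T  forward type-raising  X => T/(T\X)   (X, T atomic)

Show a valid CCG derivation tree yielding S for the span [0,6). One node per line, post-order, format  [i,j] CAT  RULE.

[0,6] S   <
  [0,4] NP   >
    [0,3] NP/(NP\N)   >
      [0,1] "here" : (NP/(NP\N))/N
      [1,3] N   <
        [1,2] "clearly" : N\PP
        [2,3] "map" : N\(N\PP)
    [3,4] "no" : NP\N
  [4,6] S\NP   >
    [4,5] "every" : (S\NP)/N
    [5,6] "under" : N

[0,1] (NP/(NP\N))/N  lex  "here"
[1,2] N\PP  lex  "clearly"
[2,3] N\(N\PP)  lex  "map"
[1,3] N  <  k=2
[0,3] NP/(NP\N)  >  k=1
[3,4] NP\N  lex  "no"
[0,4] NP  >  k=3
[4,5] (S\NP)/N  lex  "every"
[5,6] N  lex  "under"
[4,6] S\NP  >  k=5
[0,6] S  <  k=4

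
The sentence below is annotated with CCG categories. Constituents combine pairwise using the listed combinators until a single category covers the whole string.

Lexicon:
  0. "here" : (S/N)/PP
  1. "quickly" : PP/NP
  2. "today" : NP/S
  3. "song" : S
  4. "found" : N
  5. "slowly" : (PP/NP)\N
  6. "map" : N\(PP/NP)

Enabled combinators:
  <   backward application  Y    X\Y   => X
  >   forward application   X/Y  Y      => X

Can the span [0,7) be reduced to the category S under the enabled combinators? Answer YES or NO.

YES

[0,7] S   >
  [0,4] S/N   >
    [0,1] "here" : (S/N)/PP
    [1,4] PP   >
      [1,2] "quickly" : PP/NP
      [2,4] NP   >
        [2,3] "today" : NP/S
        [3,4] "song" : S
  [4,7] N   <
    [4,6] PP/NP   <
      [4,5] "found" : N
      [5,6] "slowly" : (PP/NP)\N
    [6,7] "map" : N\(PP/NP)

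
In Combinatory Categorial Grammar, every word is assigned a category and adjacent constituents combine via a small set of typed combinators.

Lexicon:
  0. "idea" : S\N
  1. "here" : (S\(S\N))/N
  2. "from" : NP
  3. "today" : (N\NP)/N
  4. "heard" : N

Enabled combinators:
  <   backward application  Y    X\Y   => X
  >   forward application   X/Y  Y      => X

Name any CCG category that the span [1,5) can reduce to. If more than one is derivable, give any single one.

[0,5] S   <
  [0,1] "idea" : S\N
  [1,5] S\(S\N)   >
    [1,2] "here" : (S\(S\N))/N
    [2,5] N   <
      [2,3] "from" : NP
      [3,5] N\NP   >
        [3,4] "today" : (N\NP)/N
        [4,5] "heard" : N

S\(S\N)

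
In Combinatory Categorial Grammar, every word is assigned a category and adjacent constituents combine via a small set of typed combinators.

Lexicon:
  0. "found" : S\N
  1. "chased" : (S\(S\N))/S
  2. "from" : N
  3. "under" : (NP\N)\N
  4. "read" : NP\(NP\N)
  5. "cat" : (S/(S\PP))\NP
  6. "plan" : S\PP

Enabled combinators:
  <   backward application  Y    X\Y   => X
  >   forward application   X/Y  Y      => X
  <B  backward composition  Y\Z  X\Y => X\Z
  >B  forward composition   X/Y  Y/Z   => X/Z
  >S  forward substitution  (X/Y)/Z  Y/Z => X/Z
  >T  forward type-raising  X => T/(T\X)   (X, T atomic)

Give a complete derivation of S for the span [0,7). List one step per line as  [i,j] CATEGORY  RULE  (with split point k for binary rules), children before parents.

[0,1] S\N  lex  "found"
[1,2] (S\(S\N))/S  lex  "chased"
[2,3] N  lex  "from"
[3,4] (NP\N)\N  lex  "under"
[2,4] NP\N  <  k=3
[4,5] NP\(NP\N)  lex  "read"
[2,5] NP  <  k=4
[5,6] (S/(S\PP))\NP  lex  "cat"
[2,6] S/(S\PP)  <  k=5
[6,7] S\PP  lex  "plan"
[2,7] S  >  k=6
[1,7] S\(S\N)  >  k=2
[0,7] S  <  k=1

[0,7] S   <
  [0,1] "found" : S\N
  [1,7] S\(S\N)   >
    [1,2] "chased" : (S\(S\N))/S
    [2,7] S   >
      [2,6] S/(S\PP)   <
        [2,5] NP   <
          [2,4] NP\N   <
            [2,3] "from" : N
            [3,4] "under" : (NP\N)\N
          [4,5] "read" : NP\(NP\N)
        [5,6] "cat" : (S/(S\PP))\NP
      [6,7] "plan" : S\PP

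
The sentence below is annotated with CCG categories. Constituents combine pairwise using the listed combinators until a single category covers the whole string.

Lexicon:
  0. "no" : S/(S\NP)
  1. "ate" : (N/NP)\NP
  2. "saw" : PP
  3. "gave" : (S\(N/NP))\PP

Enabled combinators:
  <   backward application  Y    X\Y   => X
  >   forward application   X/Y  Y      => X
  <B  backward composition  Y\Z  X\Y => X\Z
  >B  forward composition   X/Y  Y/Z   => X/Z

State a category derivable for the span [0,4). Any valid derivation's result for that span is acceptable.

[0,4] S   >
  [0,1] "no" : S/(S\NP)
  [1,4] S\NP   <B
    [1,2] "ate" : (N/NP)\NP
    [2,4] S\(N/NP)   <
      [2,3] "saw" : PP
      [3,4] "gave" : (S\(N/NP))\PP

S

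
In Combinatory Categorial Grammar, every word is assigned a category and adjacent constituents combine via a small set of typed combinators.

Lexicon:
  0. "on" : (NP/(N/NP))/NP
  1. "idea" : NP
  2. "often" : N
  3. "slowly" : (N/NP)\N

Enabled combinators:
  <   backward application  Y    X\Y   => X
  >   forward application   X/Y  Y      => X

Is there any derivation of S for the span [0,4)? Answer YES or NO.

NO

(NP/(N/NP))/NP NP N (N/NP)\N
CKY chart[0,4] = {NP}; S ∉ chart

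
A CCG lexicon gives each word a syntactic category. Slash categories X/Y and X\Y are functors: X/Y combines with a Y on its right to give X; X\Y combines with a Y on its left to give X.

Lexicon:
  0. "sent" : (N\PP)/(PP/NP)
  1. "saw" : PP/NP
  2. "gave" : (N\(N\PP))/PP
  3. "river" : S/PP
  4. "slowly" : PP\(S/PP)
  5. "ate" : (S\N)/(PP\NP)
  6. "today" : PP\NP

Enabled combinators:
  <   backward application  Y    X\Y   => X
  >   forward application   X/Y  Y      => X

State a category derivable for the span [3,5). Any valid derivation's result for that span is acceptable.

PP

[0,7] S   <
  [0,5] N   <
    [0,2] N\PP   >
      [0,1] "sent" : (N\PP)/(PP/NP)
      [1,2] "saw" : PP/NP
    [2,5] N\(N\PP)   >
      [2,3] "gave" : (N\(N\PP))/PP
      [3,5] PP   <
        [3,4] "river" : S/PP
        [4,5] "slowly" : PP\(S/PP)
  [5,7] S\N   >
    [5,6] "ate" : (S\N)/(PP\NP)
    [6,7] "today" : PP\NP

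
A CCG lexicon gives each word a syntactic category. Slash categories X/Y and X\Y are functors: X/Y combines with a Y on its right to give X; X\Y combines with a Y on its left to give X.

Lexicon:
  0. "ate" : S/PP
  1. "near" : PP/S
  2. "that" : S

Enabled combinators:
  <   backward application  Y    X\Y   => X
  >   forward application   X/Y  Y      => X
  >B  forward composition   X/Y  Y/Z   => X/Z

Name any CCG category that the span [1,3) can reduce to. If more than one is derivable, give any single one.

[0,3] S   >
  [0,1] "ate" : S/PP
  [1,3] PP   >
    [1,2] "near" : PP/S
    [2,3] "that" : S

PP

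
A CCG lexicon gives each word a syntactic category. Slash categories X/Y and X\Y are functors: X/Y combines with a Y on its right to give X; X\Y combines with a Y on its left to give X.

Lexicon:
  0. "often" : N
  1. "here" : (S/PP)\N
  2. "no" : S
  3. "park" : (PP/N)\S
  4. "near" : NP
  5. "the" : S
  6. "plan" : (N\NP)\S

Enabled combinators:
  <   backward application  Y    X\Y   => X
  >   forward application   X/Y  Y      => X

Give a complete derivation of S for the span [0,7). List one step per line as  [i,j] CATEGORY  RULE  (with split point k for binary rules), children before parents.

[0,7] S   >
  [0,2] S/PP   <
    [0,1] "often" : N
    [1,2] "here" : (S/PP)\N
  [2,7] PP   >
    [2,4] PP/N   <
      [2,3] "no" : S
      [3,4] "park" : (PP/N)\S
    [4,7] N   <
      [4,5] "near" : NP
      [5,7] N\NP   <
        [5,6] "the" : S
        [6,7] "plan" : (N\NP)\S

[0,1] N  lex  "often"
[1,2] (S/PP)\N  lex  "here"
[0,2] S/PP  <  k=1
[2,3] S  lex  "no"
[3,4] (PP/N)\S  lex  "park"
[2,4] PP/N  <  k=3
[4,5] NP  lex  "near"
[5,6] S  lex  "the"
[6,7] (N\NP)\S  lex  "plan"
[5,7] N\NP  <  k=6
[4,7] N  <  k=5
[2,7] PP  >  k=4
[0,7] S  >  k=2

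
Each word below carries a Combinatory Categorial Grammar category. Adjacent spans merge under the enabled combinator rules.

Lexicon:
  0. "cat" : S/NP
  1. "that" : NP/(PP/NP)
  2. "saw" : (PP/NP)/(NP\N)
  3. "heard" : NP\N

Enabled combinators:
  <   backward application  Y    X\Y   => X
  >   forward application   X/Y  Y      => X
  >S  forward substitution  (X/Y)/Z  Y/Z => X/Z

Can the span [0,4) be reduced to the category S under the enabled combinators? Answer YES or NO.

YES

[0,4] S   >
  [0,1] "cat" : S/NP
  [1,4] NP   >
    [1,2] "that" : NP/(PP/NP)
    [2,4] PP/NP   >
      [2,3] "saw" : (PP/NP)/(NP\N)
      [3,4] "heard" : NP\N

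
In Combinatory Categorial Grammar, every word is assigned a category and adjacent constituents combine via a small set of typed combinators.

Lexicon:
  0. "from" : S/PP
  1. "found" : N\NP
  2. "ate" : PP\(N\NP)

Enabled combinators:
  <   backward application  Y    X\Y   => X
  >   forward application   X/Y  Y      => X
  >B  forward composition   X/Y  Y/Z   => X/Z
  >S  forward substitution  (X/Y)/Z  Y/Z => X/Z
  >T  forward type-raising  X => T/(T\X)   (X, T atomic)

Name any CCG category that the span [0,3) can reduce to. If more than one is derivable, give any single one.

S

[0,3] S   >
  [0,1] "from" : S/PP
  [1,3] PP   <
    [1,2] "found" : N\NP
    [2,3] "ate" : PP\(N\NP)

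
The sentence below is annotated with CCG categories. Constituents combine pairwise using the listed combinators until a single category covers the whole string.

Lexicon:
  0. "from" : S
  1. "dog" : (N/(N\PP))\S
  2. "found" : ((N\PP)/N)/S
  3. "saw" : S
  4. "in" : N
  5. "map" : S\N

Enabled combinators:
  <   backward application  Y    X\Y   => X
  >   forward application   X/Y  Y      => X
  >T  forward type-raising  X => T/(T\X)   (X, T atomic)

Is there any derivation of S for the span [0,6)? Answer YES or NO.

YES

[0,6] S   <
  [0,5] N   >
    [0,2] N/(N\PP)   <
      [0,1] "from" : S
      [1,2] "dog" : (N/(N\PP))\S
    [2,5] N\PP   >
      [2,4] (N\PP)/N   >
        [2,3] "found" : ((N\PP)/N)/S
        [3,4] "saw" : S
      [4,5] "in" : N
  [5,6] "map" : S\N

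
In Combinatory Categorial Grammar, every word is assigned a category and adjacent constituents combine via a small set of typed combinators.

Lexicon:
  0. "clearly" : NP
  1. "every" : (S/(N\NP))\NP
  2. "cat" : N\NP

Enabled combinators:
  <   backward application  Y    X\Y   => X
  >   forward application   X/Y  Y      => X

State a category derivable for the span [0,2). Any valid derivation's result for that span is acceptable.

S/(N\NP)

[0,3] S   >
  [0,2] S/(N\NP)   <
    [0,1] "clearly" : NP
    [1,2] "every" : (S/(N\NP))\NP
  [2,3] "cat" : N\NP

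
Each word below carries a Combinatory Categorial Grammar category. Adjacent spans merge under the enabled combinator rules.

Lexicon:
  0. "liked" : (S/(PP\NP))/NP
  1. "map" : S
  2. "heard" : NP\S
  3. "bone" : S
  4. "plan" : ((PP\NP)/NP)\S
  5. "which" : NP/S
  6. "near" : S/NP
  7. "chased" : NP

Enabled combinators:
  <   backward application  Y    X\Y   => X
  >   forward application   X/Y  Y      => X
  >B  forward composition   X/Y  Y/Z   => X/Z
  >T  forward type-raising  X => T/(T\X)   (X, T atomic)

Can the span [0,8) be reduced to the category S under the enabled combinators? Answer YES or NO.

YES

[0,8] S   >
  [0,7] S/NP   >B
    [0,5] S/NP   >B
      [0,3] S/(PP\NP)   >
        [0,1] "liked" : (S/(PP\NP))/NP
        [1,3] NP   <
          [1,2] "map" : S
          [2,3] "heard" : NP\S
      [3,5] (PP\NP)/NP   <
        [3,4] "bone" : S
        [4,5] "plan" : ((PP\NP)/NP)\S
    [5,7] NP/NP   >B
      [5,6] "which" : NP/S
      [6,7] "near" : S/NP
  [7,8] "chased" : NP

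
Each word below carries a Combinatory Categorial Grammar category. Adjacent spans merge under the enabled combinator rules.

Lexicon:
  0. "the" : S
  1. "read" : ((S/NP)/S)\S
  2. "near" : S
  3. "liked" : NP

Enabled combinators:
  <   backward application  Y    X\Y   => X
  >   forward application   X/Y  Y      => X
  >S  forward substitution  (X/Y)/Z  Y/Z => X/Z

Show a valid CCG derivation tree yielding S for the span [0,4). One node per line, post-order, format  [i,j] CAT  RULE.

[0,1] S  lex  "the"
[1,2] ((S/NP)/S)\S  lex  "read"
[0,2] (S/NP)/S  <  k=1
[2,3] S  lex  "near"
[0,3] S/NP  >  k=2
[3,4] NP  lex  "liked"
[0,4] S  >  k=3

[0,4] S   >
  [0,3] S/NP   >
    [0,2] (S/NP)/S   <
      [0,1] "the" : S
      [1,2] "read" : ((S/NP)/S)\S
    [2,3] "near" : S
  [3,4] "liked" : NP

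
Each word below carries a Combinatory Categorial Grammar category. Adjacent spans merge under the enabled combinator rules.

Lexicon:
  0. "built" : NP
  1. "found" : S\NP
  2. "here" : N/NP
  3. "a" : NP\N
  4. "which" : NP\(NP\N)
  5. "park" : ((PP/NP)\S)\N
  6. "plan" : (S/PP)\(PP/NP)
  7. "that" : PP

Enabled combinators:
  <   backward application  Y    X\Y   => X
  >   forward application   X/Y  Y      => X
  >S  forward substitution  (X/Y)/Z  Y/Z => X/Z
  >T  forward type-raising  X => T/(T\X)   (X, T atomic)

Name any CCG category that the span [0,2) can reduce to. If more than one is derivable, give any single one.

[0,8] S   >
  [0,7] S/PP   <
    [0,6] PP/NP   <
      [0,2] S   <
        [0,1] "built" : NP
        [1,2] "found" : S\NP
      [2,6] (PP/NP)\S   <
        [2,5] N   >
          [2,3] "here" : N/NP
          [3,5] NP   <
            [3,4] "a" : NP\N
            [4,5] "which" : NP\(NP\N)
        [5,6] "park" : ((PP/NP)\S)\N
    [6,7] "plan" : (S/PP)\(PP/NP)
  [7,8] "that" : PP

S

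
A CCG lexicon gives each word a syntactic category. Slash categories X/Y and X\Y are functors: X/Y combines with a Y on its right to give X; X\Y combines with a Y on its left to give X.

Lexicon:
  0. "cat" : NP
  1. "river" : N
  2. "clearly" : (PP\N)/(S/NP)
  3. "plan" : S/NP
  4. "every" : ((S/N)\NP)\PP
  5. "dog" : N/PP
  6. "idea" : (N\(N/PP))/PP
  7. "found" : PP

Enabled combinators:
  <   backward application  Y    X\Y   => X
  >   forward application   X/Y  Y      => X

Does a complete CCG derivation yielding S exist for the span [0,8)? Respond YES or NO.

[0,8] S   >
  [0,5] S/N   <
    [0,1] "cat" : NP
    [1,5] (S/N)\NP   <
      [1,4] PP   <
        [1,2] "river" : N
        [2,4] PP\N   >
          [2,3] "clearly" : (PP\N)/(S/NP)
          [3,4] "plan" : S/NP
      [4,5] "every" : ((S/N)\NP)\PP
  [5,8] N   <
    [5,6] "dog" : N/PP
    [6,8] N\(N/PP)   >
      [6,7] "idea" : (N\(N/PP))/PP
      [7,8] "found" : PP

YES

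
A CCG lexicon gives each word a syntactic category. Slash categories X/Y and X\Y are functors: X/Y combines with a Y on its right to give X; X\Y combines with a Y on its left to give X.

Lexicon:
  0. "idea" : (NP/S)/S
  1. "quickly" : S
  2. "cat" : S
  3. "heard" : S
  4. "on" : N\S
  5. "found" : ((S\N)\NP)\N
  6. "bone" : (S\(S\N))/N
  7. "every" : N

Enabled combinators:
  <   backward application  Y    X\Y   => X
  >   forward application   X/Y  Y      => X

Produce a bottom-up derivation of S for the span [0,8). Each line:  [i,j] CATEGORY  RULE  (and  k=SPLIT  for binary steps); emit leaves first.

[0,8] S   <
  [0,6] S\N   <
    [0,3] NP   >
      [0,2] NP/S   >
        [0,1] "idea" : (NP/S)/S
        [1,2] "quickly" : S
      [2,3] "cat" : S
    [3,6] (S\N)\NP   <
      [3,5] N   <
        [3,4] "heard" : S
        [4,5] "on" : N\S
      [5,6] "found" : ((S\N)\NP)\N
  [6,8] S\(S\N)   >
    [6,7] "bone" : (S\(S\N))/N
    [7,8] "every" : N

[0,1] (NP/S)/S  lex  "idea"
[1,2] S  lex  "quickly"
[0,2] NP/S  >  k=1
[2,3] S  lex  "cat"
[0,3] NP  >  k=2
[3,4] S  lex  "heard"
[4,5] N\S  lex  "on"
[3,5] N  <  k=4
[5,6] ((S\N)\NP)\N  lex  "found"
[3,6] (S\N)\NP  <  k=5
[0,6] S\N  <  k=3
[6,7] (S\(S\N))/N  lex  "bone"
[7,8] N  lex  "every"
[6,8] S\(S\N)  >  k=7
[0,8] S  <  k=6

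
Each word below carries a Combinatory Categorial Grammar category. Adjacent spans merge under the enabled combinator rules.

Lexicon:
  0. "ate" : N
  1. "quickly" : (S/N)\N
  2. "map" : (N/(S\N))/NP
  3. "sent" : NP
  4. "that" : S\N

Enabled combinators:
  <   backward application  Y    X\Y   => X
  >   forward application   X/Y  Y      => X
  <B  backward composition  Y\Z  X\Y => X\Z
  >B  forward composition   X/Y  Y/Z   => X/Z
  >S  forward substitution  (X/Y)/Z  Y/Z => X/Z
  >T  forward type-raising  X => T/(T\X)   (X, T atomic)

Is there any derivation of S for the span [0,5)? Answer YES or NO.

YES

[0,5] S   >
  [0,2] S/N   <
    [0,1] "ate" : N
    [1,2] "quickly" : (S/N)\N
  [2,5] N   >
    [2,4] N/(S\N)   >
      [2,3] "map" : (N/(S\N))/NP
      [3,4] "sent" : NP
    [4,5] "that" : S\N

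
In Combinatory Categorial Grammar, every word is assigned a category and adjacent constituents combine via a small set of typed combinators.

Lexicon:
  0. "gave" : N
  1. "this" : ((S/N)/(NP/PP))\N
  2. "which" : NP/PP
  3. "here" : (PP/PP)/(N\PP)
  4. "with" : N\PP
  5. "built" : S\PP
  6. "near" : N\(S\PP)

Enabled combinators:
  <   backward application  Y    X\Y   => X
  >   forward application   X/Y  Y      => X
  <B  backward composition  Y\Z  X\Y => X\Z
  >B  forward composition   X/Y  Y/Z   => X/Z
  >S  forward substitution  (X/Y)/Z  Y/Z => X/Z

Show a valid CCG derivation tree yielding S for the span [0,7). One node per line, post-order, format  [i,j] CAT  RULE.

[0,7] S   >
  [0,5] S/N   >
    [0,2] (S/N)/(NP/PP)   <
      [0,1] "gave" : N
      [1,2] "this" : ((S/N)/(NP/PP))\N
    [2,5] NP/PP   >B
      [2,3] "which" : NP/PP
      [3,5] PP/PP   >
        [3,4] "here" : (PP/PP)/(N\PP)
        [4,5] "with" : N\PP
  [5,7] N   <
    [5,6] "built" : S\PP
    [6,7] "near" : N\(S\PP)

[0,1] N  lex  "gave"
[1,2] ((S/N)/(NP/PP))\N  lex  "this"
[0,2] (S/N)/(NP/PP)  <  k=1
[2,3] NP/PP  lex  "which"
[3,4] (PP/PP)/(N\PP)  lex  "here"
[4,5] N\PP  lex  "with"
[3,5] PP/PP  >  k=4
[2,5] NP/PP  >B  k=3
[0,5] S/N  >  k=2
[5,6] S\PP  lex  "built"
[6,7] N\(S\PP)  lex  "near"
[5,7] N  <  k=6
[0,7] S  >  k=5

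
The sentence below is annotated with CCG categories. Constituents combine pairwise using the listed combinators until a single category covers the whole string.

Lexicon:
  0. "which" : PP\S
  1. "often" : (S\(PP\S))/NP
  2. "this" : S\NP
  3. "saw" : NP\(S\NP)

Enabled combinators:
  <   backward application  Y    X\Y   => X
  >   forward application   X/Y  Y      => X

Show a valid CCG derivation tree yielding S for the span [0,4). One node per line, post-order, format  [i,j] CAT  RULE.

[0,1] PP\S  lex  "which"
[1,2] (S\(PP\S))/NP  lex  "often"
[2,3] S\NP  lex  "this"
[3,4] NP\(S\NP)  lex  "saw"
[2,4] NP  <  k=3
[1,4] S\(PP\S)  >  k=2
[0,4] S  <  k=1

[0,4] S   <
  [0,1] "which" : PP\S
  [1,4] S\(PP\S)   >
    [1,2] "often" : (S\(PP\S))/NP
    [2,4] NP   <
      [2,3] "this" : S\NP
      [3,4] "saw" : NP\(S\NP)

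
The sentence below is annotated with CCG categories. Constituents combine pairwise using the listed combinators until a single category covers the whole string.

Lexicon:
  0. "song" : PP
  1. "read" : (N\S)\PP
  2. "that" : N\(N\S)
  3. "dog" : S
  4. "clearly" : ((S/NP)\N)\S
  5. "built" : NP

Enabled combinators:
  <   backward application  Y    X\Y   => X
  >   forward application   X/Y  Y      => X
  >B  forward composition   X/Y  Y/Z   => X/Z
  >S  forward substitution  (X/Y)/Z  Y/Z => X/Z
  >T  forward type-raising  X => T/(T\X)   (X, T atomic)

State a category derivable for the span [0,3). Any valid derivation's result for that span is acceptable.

[0,6] S   >
  [0,5] S/NP   <
    [0,3] N   <
      [0,2] N\S   <
        [0,1] "song" : PP
        [1,2] "read" : (N\S)\PP
      [2,3] "that" : N\(N\S)
    [3,5] (S/NP)\N   <
      [3,4] "dog" : S
      [4,5] "clearly" : ((S/NP)\N)\S
  [5,6] "built" : NP

N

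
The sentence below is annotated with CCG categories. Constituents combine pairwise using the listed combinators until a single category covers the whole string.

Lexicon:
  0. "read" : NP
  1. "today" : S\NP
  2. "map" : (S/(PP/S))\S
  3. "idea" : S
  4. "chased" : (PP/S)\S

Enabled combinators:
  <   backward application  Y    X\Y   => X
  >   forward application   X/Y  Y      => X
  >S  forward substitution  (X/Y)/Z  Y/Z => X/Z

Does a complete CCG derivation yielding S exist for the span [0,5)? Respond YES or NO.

[0,5] S   >
  [0,3] S/(PP/S)   <
    [0,2] S   <
      [0,1] "read" : NP
      [1,2] "today" : S\NP
    [2,3] "map" : (S/(PP/S))\S
  [3,5] PP/S   <
    [3,4] "idea" : S
    [4,5] "chased" : (PP/S)\S

YES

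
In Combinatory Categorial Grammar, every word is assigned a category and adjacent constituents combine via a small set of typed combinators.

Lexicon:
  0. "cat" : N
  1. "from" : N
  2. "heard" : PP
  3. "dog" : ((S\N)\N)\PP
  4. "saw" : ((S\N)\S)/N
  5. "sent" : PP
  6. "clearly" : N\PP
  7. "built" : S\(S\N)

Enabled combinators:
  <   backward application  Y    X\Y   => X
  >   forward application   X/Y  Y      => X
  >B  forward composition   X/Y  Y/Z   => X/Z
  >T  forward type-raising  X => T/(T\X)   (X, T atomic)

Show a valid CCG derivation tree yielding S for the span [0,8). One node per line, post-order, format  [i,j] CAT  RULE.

[0,8] S   <
  [0,7] S\N   <
    [0,4] S   >
      [0,1] S/(S\N)   >T
        [0,1] "cat" : N
      [1,4] S\N   <
        [1,2] "from" : N
        [2,4] (S\N)\N   <
          [2,3] "heard" : PP
          [3,4] "dog" : ((S\N)\N)\PP
    [4,7] (S\N)\S   >
      [4,5] "saw" : ((S\N)\S)/N
      [5,7] N   <
        [5,6] "sent" : PP
        [6,7] "clearly" : N\PP
  [7,8] "built" : S\(S\N)

[0,1] N  lex  "cat"
[0,1] S/(S\N)  >T
[1,2] N  lex  "from"
[2,3] PP  lex  "heard"
[3,4] ((S\N)\N)\PP  lex  "dog"
[2,4] (S\N)\N  <  k=3
[1,4] S\N  <  k=2
[0,4] S  >  k=1
[4,5] ((S\N)\S)/N  lex  "saw"
[5,6] PP  lex  "sent"
[6,7] N\PP  lex  "clearly"
[5,7] N  <  k=6
[4,7] (S\N)\S  >  k=5
[0,7] S\N  <  k=4
[7,8] S\(S\N)  lex  "built"
[0,8] S  <  k=7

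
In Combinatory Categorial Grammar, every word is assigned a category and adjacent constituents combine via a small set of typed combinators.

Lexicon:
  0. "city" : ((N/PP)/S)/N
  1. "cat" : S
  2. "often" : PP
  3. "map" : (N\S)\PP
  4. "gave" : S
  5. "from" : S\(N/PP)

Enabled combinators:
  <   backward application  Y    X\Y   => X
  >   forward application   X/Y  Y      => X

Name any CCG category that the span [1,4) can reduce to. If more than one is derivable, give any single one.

[0,6] S   <
  [0,5] N/PP   >
    [0,4] (N/PP)/S   >
      [0,1] "city" : ((N/PP)/S)/N
      [1,4] N   <
        [1,2] "cat" : S
        [2,4] N\S   <
          [2,3] "often" : PP
          [3,4] "map" : (N\S)\PP
    [4,5] "gave" : S
  [5,6] "from" : S\(N/PP)

N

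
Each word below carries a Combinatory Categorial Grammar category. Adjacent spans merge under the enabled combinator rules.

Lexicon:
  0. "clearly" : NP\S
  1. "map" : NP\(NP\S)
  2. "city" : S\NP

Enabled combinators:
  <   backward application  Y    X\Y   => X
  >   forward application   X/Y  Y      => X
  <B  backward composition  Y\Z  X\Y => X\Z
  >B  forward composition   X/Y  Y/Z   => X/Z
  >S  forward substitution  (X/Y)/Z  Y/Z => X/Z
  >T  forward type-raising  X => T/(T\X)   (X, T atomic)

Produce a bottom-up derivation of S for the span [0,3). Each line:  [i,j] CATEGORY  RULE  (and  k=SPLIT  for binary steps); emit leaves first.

[0,3] S   <
  [0,2] NP   <
    [0,1] "clearly" : NP\S
    [1,2] "map" : NP\(NP\S)
  [2,3] "city" : S\NP

[0,1] NP\S  lex  "clearly"
[1,2] NP\(NP\S)  lex  "map"
[0,2] NP  <  k=1
[2,3] S\NP  lex  "city"
[0,3] S  <  k=2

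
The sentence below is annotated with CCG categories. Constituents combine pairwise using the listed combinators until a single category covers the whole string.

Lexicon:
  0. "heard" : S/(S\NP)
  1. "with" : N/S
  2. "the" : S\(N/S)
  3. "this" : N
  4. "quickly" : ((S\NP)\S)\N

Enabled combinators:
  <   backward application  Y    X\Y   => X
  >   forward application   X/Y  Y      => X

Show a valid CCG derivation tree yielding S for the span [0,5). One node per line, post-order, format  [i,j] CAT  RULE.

[0,5] S   >
  [0,1] "heard" : S/(S\NP)
  [1,5] S\NP   <
    [1,3] S   <
      [1,2] "with" : N/S
      [2,3] "the" : S\(N/S)
    [3,5] (S\NP)\S   <
      [3,4] "this" : N
      [4,5] "quickly" : ((S\NP)\S)\N

[0,1] S/(S\NP)  lex  "heard"
[1,2] N/S  lex  "with"
[2,3] S\(N/S)  lex  "the"
[1,3] S  <  k=2
[3,4] N  lex  "this"
[4,5] ((S\NP)\S)\N  lex  "quickly"
[3,5] (S\NP)\S  <  k=4
[1,5] S\NP  <  k=3
[0,5] S  >  k=1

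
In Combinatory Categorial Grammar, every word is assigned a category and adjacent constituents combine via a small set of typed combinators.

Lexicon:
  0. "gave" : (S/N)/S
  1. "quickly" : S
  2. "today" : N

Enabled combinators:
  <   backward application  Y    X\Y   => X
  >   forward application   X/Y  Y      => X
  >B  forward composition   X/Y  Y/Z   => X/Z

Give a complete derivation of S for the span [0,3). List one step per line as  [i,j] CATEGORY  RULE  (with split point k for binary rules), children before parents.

[0,3] S   >
  [0,2] S/N   >
    [0,1] "gave" : (S/N)/S
    [1,2] "quickly" : S
  [2,3] "today" : N

[0,1] (S/N)/S  lex  "gave"
[1,2] S  lex  "quickly"
[0,2] S/N  >  k=1
[2,3] N  lex  "today"
[0,3] S  >  k=2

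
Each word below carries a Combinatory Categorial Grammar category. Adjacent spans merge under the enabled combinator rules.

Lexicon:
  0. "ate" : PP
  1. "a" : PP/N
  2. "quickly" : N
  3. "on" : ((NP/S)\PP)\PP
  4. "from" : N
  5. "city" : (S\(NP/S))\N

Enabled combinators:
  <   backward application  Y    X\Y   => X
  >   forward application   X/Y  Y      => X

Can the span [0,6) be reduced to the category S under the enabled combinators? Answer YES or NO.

YES

[0,6] S   <
  [0,4] NP/S   <
    [0,1] "ate" : PP
    [1,4] (NP/S)\PP   <
      [1,3] PP   >
        [1,2] "a" : PP/N
        [2,3] "quickly" : N
      [3,4] "on" : ((NP/S)\PP)\PP
  [4,6] S\(NP/S)   <
    [4,5] "from" : N
    [5,6] "city" : (S\(NP/S))\N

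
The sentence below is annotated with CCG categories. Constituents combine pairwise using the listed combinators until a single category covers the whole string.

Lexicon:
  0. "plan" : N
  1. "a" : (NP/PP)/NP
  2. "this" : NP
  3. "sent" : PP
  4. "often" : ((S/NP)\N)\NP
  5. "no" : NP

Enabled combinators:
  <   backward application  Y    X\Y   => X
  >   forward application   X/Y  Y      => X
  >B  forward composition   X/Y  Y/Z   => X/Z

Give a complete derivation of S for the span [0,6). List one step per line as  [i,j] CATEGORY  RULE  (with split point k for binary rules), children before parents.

[0,6] S   >
  [0,5] S/NP   <
    [0,1] "plan" : N
    [1,5] (S/NP)\N   <
      [1,4] NP   >
        [1,3] NP/PP   >
          [1,2] "a" : (NP/PP)/NP
          [2,3] "this" : NP
        [3,4] "sent" : PP
      [4,5] "often" : ((S/NP)\N)\NP
  [5,6] "no" : NP

[0,1] N  lex  "plan"
[1,2] (NP/PP)/NP  lex  "a"
[2,3] NP  lex  "this"
[1,3] NP/PP  >  k=2
[3,4] PP  lex  "sent"
[1,4] NP  >  k=3
[4,5] ((S/NP)\N)\NP  lex  "often"
[1,5] (S/NP)\N  <  k=4
[0,5] S/NP  <  k=1
[5,6] NP  lex  "no"
[0,6] S  >  k=5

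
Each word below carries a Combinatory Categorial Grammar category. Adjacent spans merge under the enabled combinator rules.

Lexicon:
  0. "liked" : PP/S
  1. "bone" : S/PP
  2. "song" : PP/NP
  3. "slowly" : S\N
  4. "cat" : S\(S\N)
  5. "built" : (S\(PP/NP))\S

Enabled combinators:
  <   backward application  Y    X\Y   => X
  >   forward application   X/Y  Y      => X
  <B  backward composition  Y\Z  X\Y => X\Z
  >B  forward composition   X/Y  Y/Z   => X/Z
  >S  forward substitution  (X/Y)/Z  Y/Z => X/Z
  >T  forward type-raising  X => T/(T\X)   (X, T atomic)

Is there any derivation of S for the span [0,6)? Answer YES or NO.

YES

[0,6] S   <
  [0,3] PP/NP   >B
    [0,1] "liked" : PP/S
    [1,3] S/NP   >B
      [1,2] "bone" : S/PP
      [2,3] "song" : PP/NP
  [3,6] S\(PP/NP)   <
    [3,5] S   <
      [3,4] "slowly" : S\N
      [4,5] "cat" : S\(S\N)
    [5,6] "built" : (S\(PP/NP))\S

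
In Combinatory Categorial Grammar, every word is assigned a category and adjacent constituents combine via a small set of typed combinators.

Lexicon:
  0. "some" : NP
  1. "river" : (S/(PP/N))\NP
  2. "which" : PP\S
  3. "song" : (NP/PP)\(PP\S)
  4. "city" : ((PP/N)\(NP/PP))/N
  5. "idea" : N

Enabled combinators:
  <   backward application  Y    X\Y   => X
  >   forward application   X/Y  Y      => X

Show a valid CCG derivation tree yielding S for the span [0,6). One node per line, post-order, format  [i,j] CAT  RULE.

[0,1] NP  lex  "some"
[1,2] (S/(PP/N))\NP  lex  "river"
[0,2] S/(PP/N)  <  k=1
[2,3] PP\S  lex  "which"
[3,4] (NP/PP)\(PP\S)  lex  "song"
[2,4] NP/PP  <  k=3
[4,5] ((PP/N)\(NP/PP))/N  lex  "city"
[5,6] N  lex  "idea"
[4,6] (PP/N)\(NP/PP)  >  k=5
[2,6] PP/N  <  k=4
[0,6] S  >  k=2

[0,6] S   >
  [0,2] S/(PP/N)   <
    [0,1] "some" : NP
    [1,2] "river" : (S/(PP/N))\NP
  [2,6] PP/N   <
    [2,4] NP/PP   <
      [2,3] "which" : PP\S
      [3,4] "song" : (NP/PP)\(PP\S)
    [4,6] (PP/N)\(NP/PP)   >
      [4,5] "city" : ((PP/N)\(NP/PP))/N
      [5,6] "idea" : N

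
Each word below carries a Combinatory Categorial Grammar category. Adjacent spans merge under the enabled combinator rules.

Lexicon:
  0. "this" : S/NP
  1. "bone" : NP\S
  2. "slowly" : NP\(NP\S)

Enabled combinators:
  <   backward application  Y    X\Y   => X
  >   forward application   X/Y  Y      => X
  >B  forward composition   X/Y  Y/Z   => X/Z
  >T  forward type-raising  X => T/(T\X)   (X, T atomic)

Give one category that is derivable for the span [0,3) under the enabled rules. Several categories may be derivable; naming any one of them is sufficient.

[0,3] S   >
  [0,1] "this" : S/NP
  [1,3] NP   <
    [1,2] "bone" : NP\S
    [2,3] "slowly" : NP\(NP\S)

S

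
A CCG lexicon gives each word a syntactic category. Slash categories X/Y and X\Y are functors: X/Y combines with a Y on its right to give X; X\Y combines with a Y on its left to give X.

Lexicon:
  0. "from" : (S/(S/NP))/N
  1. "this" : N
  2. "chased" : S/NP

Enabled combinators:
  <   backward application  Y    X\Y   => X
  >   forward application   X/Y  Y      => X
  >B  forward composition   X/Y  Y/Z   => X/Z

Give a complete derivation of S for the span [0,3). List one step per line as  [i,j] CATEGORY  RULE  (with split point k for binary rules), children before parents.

[0,1] (S/(S/NP))/N  lex  "from"
[1,2] N  lex  "this"
[0,2] S/(S/NP)  >  k=1
[2,3] S/NP  lex  "chased"
[0,3] S  >  k=2

[0,3] S   >
  [0,2] S/(S/NP)   >
    [0,1] "from" : (S/(S/NP))/N
    [1,2] "this" : N
  [2,3] "chased" : S/NP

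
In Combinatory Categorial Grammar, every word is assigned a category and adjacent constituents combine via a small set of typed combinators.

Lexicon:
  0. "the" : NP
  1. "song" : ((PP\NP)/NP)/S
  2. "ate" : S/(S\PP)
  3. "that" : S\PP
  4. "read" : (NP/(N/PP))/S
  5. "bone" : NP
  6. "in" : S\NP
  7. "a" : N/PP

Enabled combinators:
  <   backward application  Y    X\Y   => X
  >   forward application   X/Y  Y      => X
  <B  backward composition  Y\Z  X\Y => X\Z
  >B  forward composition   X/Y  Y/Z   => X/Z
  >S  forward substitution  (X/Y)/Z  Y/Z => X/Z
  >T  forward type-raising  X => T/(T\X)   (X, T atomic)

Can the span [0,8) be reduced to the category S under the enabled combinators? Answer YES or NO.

NO

NP ((PP\NP)/NP)/S S/(S\PP) S\PP (NP/(N/PP))/S NP S\NP N/PP
CKY chart[0,8] = {N/(N\PP), NP/(NP\PP), PP, PP/(NP\NP), PP/(PP\PP), S/(S\PP)}; S ∉ chart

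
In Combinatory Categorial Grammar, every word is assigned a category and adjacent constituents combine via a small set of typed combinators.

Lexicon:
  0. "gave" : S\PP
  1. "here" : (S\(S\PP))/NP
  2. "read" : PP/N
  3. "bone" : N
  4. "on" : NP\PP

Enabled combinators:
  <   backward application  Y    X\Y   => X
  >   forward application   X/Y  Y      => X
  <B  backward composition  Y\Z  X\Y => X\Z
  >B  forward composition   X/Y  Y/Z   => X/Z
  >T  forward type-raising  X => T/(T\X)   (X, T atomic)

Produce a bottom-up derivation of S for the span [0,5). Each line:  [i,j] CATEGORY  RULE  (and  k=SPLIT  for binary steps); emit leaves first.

[0,1] S\PP  lex  "gave"
[1,2] (S\(S\PP))/NP  lex  "here"
[2,3] PP/N  lex  "read"
[3,4] N  lex  "bone"
[2,4] PP  >  k=3
[4,5] NP\PP  lex  "on"
[2,5] NP  <  k=4
[1,5] S\(S\PP)  >  k=2
[0,5] S  <  k=1

[0,5] S   <
  [0,1] "gave" : S\PP
  [1,5] S\(S\PP)   >
    [1,2] "here" : (S\(S\PP))/NP
    [2,5] NP   <
      [2,4] PP   >
        [2,3] "read" : PP/N
        [3,4] "bone" : N
      [4,5] "on" : NP\PP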